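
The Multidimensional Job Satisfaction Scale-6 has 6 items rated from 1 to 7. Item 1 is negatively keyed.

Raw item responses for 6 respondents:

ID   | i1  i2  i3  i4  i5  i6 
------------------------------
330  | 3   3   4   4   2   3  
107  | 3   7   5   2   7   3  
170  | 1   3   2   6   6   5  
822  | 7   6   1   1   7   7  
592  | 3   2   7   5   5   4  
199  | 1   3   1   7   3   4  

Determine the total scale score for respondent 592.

28

Respondent 592 raw: 3, 2, 7, 5, 5, 4.
Reverse-coded (reverse-coded value = 8 − response):
  item 1: 8 − 3 = 5
  item 2: 2
  item 3: 7
  item 4: 5
  item 5: 5
  item 6: 4
Sum = 5 + 2 + 7 + 5 + 5 + 4 = 28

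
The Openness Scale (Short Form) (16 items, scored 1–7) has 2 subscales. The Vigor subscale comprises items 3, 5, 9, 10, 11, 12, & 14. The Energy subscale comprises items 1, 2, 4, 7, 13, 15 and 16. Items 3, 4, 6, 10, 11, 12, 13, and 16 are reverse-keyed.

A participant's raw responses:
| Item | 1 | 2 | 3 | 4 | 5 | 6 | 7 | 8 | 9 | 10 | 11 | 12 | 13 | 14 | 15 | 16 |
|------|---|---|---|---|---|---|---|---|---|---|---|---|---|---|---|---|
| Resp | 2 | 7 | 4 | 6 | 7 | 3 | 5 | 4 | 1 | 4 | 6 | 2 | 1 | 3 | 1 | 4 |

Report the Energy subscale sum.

Energy items: 1, 2, 4, 7, 13, 15, 16.
Of these, items 4, 13, & 16 are reverse-keyed; reverse-coded value = 8 − response.
  item 1: 2
  item 2: 7
  item 4: 8 − 6 = 2
  item 7: 5
  item 13: 8 − 1 = 7
  item 15: 1
  item 16: 8 − 4 = 4
Sum = 2 + 7 + 2 + 5 + 7 + 1 + 4 = 28

28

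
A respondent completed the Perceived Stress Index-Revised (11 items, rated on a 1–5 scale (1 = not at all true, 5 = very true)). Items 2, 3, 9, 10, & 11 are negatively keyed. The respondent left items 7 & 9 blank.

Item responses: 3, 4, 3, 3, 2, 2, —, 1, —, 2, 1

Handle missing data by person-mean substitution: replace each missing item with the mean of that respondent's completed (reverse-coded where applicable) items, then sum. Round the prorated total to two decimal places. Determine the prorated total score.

Reverse-coded (on a 1–5 scale, reversed = 6 − raw):
  item 2: 6 − 4 = 2
  item 3: 6 − 3 = 3
  item 10: 6 − 2 = 4
  item 11: 6 − 1 = 5
Completed scored items (9 of 11): 3, 2, 3, 3, 2, 2, 1, 4, 5; sum = 25.
Person mean = 25 / 9 ≈ 2.7778
Prorated total = (25 / 9) × 11 = 30.56 (to 2 dp)

30.56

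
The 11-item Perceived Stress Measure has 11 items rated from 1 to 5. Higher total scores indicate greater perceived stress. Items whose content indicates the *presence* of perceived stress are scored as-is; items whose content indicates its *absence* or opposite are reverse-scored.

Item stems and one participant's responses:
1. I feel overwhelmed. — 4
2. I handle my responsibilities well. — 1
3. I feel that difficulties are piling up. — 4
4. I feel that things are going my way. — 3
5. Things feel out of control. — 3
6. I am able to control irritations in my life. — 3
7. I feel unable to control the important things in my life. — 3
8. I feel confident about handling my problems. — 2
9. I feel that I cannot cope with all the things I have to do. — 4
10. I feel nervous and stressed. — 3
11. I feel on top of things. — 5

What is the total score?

Items 2, 4, 6, 8, 11 describe the absence/opposite of perceived stress → reverse-score.
on a 1–5 scale, reversed = 6 − raw.
  item 1: 4
  item 2: 6 − 1 = 5
  item 3: 4
  item 4: 6 − 3 = 3
  item 5: 3
  item 6: 6 − 3 = 3
  item 7: 3
  item 8: 6 − 2 = 4
  item 9: 4
  item 10: 3
  item 11: 6 − 5 = 1
Total = 4 + 5 + 4 + 3 + 3 + 3 + 3 + 4 + 4 + 3 + 1 = 37

37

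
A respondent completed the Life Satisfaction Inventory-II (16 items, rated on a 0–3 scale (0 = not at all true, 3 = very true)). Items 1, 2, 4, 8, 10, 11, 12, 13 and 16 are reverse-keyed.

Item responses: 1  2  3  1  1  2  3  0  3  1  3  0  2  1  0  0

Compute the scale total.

30

Reverse-coded items (reverse-coded value = 3 − response):
  item 1: 3 − 1 = 2
  item 2: 3 − 2 = 1
  item 4: 3 − 1 = 2
  item 8: 3 − 0 = 3
  item 10: 3 − 1 = 2
  item 11: 3 − 3 = 0
  item 12: 3 − 0 = 3
  item 13: 3 − 2 = 1
  item 16: 3 − 0 = 3
Scored items: 2, 1, 3, 2, 1, 2, 3, 3, 3, 2, 0, 3, 1, 1, 0, 3
Total = 2 + 1 + 3 + 2 + 1 + 2 + 3 + 3 + 3 + 2 + 0 + 3 + 1 + 1 + 0 + 3 = 30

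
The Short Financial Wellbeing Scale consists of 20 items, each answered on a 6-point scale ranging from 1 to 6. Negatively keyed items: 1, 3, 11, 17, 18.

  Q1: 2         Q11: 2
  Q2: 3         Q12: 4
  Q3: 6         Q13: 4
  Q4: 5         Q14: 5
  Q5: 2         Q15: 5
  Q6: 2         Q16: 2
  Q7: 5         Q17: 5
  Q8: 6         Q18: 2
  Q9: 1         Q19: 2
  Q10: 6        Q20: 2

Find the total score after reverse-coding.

Reversing items 1, 3, 11, 17, and 18 with 7 − raw:
Total = (7−2) + 3 + (7−6) + 5 + 2 + 2 + 5 + 6 + 1 + 6 + (7−2) + 4 + 4 + 5 + 5 + 2 + (7−5) + (7−2) + 2 + 2
      = 5 + 3 + 1 + 5 + 2 + 2 + 5 + 6 + 1 + 6 + 5 + 4 + 4 + 5 + 5 + 2 + 2 + 5 + 2 + 2 = 72

72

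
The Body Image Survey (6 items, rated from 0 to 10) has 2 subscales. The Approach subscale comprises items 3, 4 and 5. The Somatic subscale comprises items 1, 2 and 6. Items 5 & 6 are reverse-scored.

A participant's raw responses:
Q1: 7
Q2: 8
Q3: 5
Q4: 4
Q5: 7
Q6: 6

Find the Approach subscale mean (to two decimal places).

Approach items: 3, 4, 5.
Of these, item 5 is reverse-scored; reverse-coded value = 10 − response.
  item 3: 5
  item 4: 4
  item 5: 10 − 7 = 3
Sum = 5 + 4 + 3 = 12
Mean = 12 / 3 = 4.00

4.00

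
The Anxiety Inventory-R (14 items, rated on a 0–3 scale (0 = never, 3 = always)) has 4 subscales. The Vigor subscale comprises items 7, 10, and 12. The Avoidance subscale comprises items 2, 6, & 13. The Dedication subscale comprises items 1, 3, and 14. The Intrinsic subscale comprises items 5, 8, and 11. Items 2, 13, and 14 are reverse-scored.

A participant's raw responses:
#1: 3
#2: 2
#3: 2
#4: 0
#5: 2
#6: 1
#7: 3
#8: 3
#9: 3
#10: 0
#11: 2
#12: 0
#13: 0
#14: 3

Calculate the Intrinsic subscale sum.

Intrinsic items: 5, 8, 11.
  item 5: 2
  item 8: 3
  item 11: 2
Sum = 2 + 3 + 2 = 7

7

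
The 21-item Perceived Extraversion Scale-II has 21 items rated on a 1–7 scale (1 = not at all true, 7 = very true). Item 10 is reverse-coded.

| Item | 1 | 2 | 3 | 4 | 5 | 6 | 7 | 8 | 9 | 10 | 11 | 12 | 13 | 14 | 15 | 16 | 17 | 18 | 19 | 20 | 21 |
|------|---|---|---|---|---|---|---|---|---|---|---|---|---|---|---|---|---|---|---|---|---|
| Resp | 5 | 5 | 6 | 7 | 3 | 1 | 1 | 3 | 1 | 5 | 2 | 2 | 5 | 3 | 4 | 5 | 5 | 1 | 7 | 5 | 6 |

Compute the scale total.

80

Raw sum = 82. Reverse-coded items: 10; their raw sum = 5.
Each reversal replaces raw with 8 − raw, changing the total by 8 − 2·raw per item.
Total = 82 + 1·8 − 2·5 = 82 + 8 − 10 = 80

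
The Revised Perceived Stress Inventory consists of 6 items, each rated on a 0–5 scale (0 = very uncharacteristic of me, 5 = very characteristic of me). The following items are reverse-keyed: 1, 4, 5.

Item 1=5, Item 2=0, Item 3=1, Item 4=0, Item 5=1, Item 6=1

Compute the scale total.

11

Apply reverse scoring (reverse-coded value = 5 − response):
  item 1: 5 − 5 = 0
  item 4: 5 − 0 = 5
  item 5: 5 − 1 = 4
Scored responses: 0, 0, 1, 5, 4, 1
Total = 0 + 0 + 1 + 5 + 4 + 1 = 11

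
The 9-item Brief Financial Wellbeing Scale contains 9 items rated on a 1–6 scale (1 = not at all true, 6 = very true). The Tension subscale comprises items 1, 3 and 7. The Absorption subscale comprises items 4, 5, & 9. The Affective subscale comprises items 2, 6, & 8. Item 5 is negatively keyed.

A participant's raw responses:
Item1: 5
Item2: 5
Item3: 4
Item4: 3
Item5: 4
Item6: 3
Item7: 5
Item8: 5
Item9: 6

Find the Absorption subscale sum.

Absorption items: 4, 5, 9.
Of these, item 5 is negatively keyed; reverse-coded value = 7 − response.
  item 4: 3
  item 5: 7 − 4 = 3
  item 9: 6
Sum = 3 + 3 + 6 = 12

12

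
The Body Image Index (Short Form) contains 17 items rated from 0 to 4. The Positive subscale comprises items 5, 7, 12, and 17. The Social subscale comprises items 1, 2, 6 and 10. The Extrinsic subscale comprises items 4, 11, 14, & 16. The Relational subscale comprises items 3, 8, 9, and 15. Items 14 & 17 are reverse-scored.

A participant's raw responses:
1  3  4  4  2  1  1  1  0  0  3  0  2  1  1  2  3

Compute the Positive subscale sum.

4

Positive items: 5, 7, 12, 17.
Of these, item 17 is reverse-scored; reverse-coded value = 4 − response.
  item 5: 2
  item 7: 1
  item 12: 0
  item 17: 4 − 3 = 1
Sum = 2 + 1 + 0 + 1 = 4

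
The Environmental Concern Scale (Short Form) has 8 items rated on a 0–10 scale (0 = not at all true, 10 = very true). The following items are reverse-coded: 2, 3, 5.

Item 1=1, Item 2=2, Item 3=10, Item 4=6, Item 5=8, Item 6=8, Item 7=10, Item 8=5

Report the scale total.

Raw sum = 50. Reverse-coded items: 2, 3, 5; their raw sum = 20.
Each reversal replaces raw with 10 − raw, changing the total by 10 − 2·raw per item.
Total = 50 + 3·10 − 2·20 = 50 + 30 − 40 = 40

40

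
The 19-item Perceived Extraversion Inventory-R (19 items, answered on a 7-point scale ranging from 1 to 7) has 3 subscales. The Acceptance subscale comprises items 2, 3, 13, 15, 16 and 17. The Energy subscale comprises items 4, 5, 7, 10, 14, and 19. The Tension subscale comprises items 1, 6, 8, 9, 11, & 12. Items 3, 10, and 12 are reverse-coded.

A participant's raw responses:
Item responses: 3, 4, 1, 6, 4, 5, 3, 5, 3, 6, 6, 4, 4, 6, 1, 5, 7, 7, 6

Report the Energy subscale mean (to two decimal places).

Energy items: 4, 5, 7, 10, 14, 19.
Of these, item 10 is reverse-coded; reverse-coded value = 8 − response.
  item 4: 6
  item 5: 4
  item 7: 3
  item 10: 8 − 6 = 2
  item 14: 6
  item 19: 6
Sum = 6 + 4 + 3 + 2 + 6 + 6 = 27
Mean = 27 / 6 = 4.50

4.50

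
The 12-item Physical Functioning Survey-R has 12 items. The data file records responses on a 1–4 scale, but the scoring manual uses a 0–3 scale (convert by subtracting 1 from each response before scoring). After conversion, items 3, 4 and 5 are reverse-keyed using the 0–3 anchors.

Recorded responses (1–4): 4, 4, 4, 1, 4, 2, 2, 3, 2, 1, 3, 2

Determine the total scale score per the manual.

17

Convert to 0–3: 3, 3, 3, 0, 3, 1, 1, 2, 1, 0, 2, 1
Reverse-coded (on a 0–3 scale, reversed = 3 − raw):
  item 3: 3 − 3 = 0
  item 4: 3 − 0 = 3
  item 5: 3 − 3 = 0
Scored: 3, 3, 0, 3, 0, 1, 1, 2, 1, 0, 2, 1
Total = 17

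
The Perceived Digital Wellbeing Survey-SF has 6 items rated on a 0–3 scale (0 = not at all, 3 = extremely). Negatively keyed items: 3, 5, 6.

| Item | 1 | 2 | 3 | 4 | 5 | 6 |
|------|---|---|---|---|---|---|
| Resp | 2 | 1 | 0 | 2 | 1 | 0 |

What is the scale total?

Raw sum = 6. Negatively keyed items: 3, 5, 6; their raw sum = 1.
Each reversal replaces raw with 3 − raw, changing the total by 3 − 2·raw per item.
Total = 6 + 3·3 − 2·1 = 6 + 9 − 2 = 13

13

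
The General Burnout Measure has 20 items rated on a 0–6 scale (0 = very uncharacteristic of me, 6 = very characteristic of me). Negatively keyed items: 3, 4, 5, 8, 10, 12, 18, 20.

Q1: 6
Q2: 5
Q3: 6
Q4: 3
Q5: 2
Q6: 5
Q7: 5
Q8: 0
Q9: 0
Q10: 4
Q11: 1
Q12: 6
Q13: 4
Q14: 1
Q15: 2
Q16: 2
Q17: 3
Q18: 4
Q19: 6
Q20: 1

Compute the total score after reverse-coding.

62

Raw sum = 66. Negatively keyed items: 3, 4, 5, 8, 10, 12, 18, 20; their raw sum = 26.
Each reversal replaces raw with 6 − raw, changing the total by 6 − 2·raw per item.
Total = 66 + 8·6 − 2·26 = 66 + 48 − 52 = 62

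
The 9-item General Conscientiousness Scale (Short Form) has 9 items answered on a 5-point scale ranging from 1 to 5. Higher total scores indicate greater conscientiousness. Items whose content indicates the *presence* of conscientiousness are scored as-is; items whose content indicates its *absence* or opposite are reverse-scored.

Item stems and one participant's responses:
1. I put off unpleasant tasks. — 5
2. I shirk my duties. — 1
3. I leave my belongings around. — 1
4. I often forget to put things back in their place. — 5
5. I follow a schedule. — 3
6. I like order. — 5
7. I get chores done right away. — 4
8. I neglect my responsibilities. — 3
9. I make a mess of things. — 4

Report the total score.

Items 1, 2, 3, 4, 8, 9 describe the absence/opposite of conscientiousness → reverse-score.
on a 1–5 scale, reversed = 6 − raw.
  item 1: 6 − 5 = 1
  item 2: 6 − 1 = 5
  item 3: 6 − 1 = 5
  item 4: 6 − 5 = 1
  item 5: 3
  item 6: 5
  item 7: 4
  item 8: 6 − 3 = 3
  item 9: 6 − 4 = 2
Total = 1 + 5 + 5 + 1 + 3 + 5 + 4 + 3 + 2 = 29

29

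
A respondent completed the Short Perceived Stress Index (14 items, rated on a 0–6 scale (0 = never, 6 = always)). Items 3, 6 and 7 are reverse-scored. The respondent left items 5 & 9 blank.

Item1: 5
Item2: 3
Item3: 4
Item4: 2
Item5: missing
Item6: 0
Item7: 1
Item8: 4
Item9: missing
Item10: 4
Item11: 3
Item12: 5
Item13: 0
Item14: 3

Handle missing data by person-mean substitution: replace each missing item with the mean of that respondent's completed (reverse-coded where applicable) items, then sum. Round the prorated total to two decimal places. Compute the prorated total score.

Reverse-coded (on a 0–6 scale, reversed = 6 − raw):
  item 3: 6 − 4 = 2
  item 6: 6 − 0 = 6
  item 7: 6 − 1 = 5
Completed scored items (12 of 14): 5, 3, 2, 2, 6, 5, 4, 4, 3, 5, 0, 3; sum = 42.
Person mean = 42 / 12 ≈ 3.5000
Prorated total = (42 / 12) × 14 = 49.00 (to 2 dp)

49.00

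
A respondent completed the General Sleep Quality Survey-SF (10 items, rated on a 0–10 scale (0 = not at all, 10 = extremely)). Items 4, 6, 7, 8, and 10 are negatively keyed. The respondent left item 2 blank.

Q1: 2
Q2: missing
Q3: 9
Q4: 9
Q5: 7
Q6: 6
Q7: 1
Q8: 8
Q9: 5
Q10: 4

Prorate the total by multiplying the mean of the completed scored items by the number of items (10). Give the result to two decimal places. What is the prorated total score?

Reverse-coded (reversed = (0+10) − raw = 10 − raw):
  item 4: 10 − 9 = 1
  item 6: 10 − 6 = 4
  item 7: 10 − 1 = 9
  item 8: 10 − 8 = 2
  item 10: 10 − 4 = 6
Completed scored items (9 of 10): 2, 9, 1, 7, 4, 9, 2, 5, 6; sum = 45.
Person mean = 45 / 9 ≈ 5.0000
Prorated total = (45 / 9) × 10 = 50.00 (to 2 dp)

50.00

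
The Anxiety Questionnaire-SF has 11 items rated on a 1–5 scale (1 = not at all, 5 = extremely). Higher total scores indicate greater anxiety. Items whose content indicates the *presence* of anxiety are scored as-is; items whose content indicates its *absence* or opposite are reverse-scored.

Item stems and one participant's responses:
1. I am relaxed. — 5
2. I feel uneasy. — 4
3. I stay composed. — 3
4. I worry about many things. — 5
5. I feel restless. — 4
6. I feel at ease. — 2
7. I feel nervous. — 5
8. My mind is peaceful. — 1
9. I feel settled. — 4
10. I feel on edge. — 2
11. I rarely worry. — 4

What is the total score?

Items 1, 3, 6, 8, 9, 11 describe the absence/opposite of anxiety → reverse-score.
on a 1–5 scale, reversed = 6 − raw.
  item 1: 6 − 5 = 1
  item 2: 4
  item 3: 6 − 3 = 3
  item 4: 5
  item 5: 4
  item 6: 6 − 2 = 4
  item 7: 5
  item 8: 6 − 1 = 5
  item 9: 6 − 4 = 2
  item 10: 2
  item 11: 6 − 4 = 2
Total = 1 + 4 + 3 + 5 + 4 + 4 + 5 + 5 + 2 + 2 + 2 = 37

37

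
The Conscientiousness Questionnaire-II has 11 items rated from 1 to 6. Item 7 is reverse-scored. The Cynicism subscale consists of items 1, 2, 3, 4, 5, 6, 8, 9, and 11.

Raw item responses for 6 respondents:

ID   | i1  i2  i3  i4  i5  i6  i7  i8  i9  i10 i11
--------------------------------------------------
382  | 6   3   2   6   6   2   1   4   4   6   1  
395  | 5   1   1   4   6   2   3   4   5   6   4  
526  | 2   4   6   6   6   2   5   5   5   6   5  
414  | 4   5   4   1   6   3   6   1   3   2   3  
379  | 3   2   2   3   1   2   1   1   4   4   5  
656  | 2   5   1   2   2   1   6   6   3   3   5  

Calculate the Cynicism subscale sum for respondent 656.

27

Respondent 656 raw: 2, 5, 1, 2, 2, 1, 6, 6, 3, 3, 5.
Cynicism items: 1, 2, 3, 4, 5, 6, 8, 9, 11.
Reverse-coded (on a 1–6 scale, reversed = 7 − raw):
  item 1: 2
  item 2: 5
  item 3: 1
  item 4: 2
  item 5: 2
  item 6: 1
  item 8: 6
  item 9: 3
  item 11: 5
Sum = 2 + 5 + 1 + 2 + 2 + 1 + 6 + 3 + 5 = 27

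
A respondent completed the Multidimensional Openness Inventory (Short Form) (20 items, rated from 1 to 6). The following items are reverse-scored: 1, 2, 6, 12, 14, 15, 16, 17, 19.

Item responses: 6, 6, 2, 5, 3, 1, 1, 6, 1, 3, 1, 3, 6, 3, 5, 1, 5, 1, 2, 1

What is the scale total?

Apply reverse scoring (reversed = (1+6) − raw = 7 − raw):
  item 1: 7 − 6 = 1
  item 2: 7 − 6 = 1
  item 6: 7 − 1 = 6
  item 12: 7 − 3 = 4
  item 14: 7 − 3 = 4
  item 15: 7 − 5 = 2
  item 16: 7 − 1 = 6
  item 17: 7 − 5 = 2
  item 19: 7 − 2 = 5
Scored responses: 1, 1, 2, 5, 3, 6, 1, 6, 1, 3, 1, 4, 6, 4, 2, 6, 2, 1, 5, 1
Total = 1 + 1 + 2 + 5 + 3 + 6 + 1 + 6 + 1 + 3 + 1 + 4 + 6 + 4 + 2 + 6 + 2 + 1 + 5 + 1 = 61

61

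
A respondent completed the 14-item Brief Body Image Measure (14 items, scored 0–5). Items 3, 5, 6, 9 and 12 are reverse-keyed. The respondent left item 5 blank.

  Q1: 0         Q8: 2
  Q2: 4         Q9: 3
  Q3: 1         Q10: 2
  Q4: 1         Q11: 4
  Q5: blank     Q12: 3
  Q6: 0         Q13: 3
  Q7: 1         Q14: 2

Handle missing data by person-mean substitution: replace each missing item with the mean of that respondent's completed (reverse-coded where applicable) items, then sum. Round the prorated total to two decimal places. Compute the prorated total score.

Reverse-coded (reverse-coded value = 5 − response):
  item 3: 5 − 1 = 4
  item 6: 5 − 0 = 5
  item 9: 5 − 3 = 2
  item 12: 5 − 3 = 2
Completed scored items (13 of 14): 0, 4, 4, 1, 5, 1, 2, 2, 2, 4, 2, 3, 2; sum = 32.
Person mean = 32 / 13 ≈ 2.4615
Prorated total = (32 / 13) × 14 = 34.46 (to 2 dp)

34.46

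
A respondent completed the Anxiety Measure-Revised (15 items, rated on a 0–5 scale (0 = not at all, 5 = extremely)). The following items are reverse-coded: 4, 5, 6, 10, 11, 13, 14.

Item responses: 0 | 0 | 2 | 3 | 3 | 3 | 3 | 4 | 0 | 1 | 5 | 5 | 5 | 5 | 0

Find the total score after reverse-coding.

Reversing items 4, 5, 6, 10, 11, 13 and 14 with 5 − raw:
Total = 0 + 0 + 2 + (5−3) + (5−3) + (5−3) + 3 + 4 + 0 + (5−1) + (5−5) + 5 + (5−5) + (5−5) + 0
      = 0 + 0 + 2 + 2 + 2 + 2 + 3 + 4 + 0 + 4 + 0 + 5 + 0 + 0 + 0 = 24

24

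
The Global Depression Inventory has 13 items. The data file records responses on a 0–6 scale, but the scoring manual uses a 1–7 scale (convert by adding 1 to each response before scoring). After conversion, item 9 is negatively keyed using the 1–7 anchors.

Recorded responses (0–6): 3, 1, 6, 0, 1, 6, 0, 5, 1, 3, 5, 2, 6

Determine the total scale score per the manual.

Convert to 1–7: 4, 2, 7, 1, 2, 7, 1, 6, 2, 4, 6, 3, 7
Reverse-coded (reversed = (1+7) − raw = 8 − raw):
  item 9: 8 − 2 = 6
Scored: 4, 2, 7, 1, 2, 7, 1, 6, 6, 4, 6, 3, 7
Total = 56

56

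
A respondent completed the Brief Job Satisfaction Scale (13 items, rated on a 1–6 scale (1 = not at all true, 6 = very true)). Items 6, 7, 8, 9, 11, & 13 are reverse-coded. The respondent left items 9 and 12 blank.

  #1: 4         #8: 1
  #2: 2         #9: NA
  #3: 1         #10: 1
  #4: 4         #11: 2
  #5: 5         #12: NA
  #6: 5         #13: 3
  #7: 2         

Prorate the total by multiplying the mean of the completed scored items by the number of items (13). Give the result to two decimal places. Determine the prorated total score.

Reverse-coded (reversed = (1+6) − raw = 7 − raw):
  item 6: 7 − 5 = 2
  item 7: 7 − 2 = 5
  item 8: 7 − 1 = 6
  item 11: 7 − 2 = 5
  item 13: 7 − 3 = 4
Completed scored items (11 of 13): 4, 2, 1, 4, 5, 2, 5, 6, 1, 5, 4; sum = 39.
Person mean = 39 / 11 ≈ 3.5455
Prorated total = (39 / 11) × 13 = 46.09 (to 2 dp)

46.09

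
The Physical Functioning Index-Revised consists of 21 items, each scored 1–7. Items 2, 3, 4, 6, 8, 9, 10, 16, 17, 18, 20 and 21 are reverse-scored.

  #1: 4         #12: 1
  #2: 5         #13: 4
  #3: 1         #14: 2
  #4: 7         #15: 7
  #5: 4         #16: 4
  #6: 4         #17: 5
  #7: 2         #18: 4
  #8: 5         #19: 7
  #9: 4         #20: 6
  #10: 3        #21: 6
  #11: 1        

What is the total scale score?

Apply reverse scoring (on a 1–7 scale, reversed = 8 − raw):
  item 2: 8 − 5 = 3
  item 3: 8 − 1 = 7
  item 4: 8 − 7 = 1
  item 6: 8 − 4 = 4
  item 8: 8 − 5 = 3
  item 9: 8 − 4 = 4
  item 10: 8 − 3 = 5
  item 16: 8 − 4 = 4
  item 17: 8 − 5 = 3
  item 18: 8 − 4 = 4
  item 20: 8 − 6 = 2
  item 21: 8 − 6 = 2
After reverse-coding: 4, 3, 7, 1, 4, 4, 2, 3, 4, 5, 1, 1, 4, 2, 7, 4, 3, 4, 7, 2, 2
Total = 4 + 3 + 7 + 1 + 4 + 4 + 2 + 3 + 4 + 5 + 1 + 1 + 4 + 2 + 7 + 4 + 3 + 4 + 7 + 2 + 2 = 74

74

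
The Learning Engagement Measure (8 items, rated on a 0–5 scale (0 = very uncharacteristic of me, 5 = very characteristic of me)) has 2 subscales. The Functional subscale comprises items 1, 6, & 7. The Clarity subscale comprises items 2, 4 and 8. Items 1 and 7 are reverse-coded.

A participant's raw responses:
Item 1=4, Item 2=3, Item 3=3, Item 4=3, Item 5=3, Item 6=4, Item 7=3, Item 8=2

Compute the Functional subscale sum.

Functional items: 1, 6, 7.
Of these, items 1 & 7 are reverse-coded; reverse-coded value = 5 − response.
  item 1: 5 − 4 = 1
  item 6: 4
  item 7: 5 − 3 = 2
Sum = 1 + 4 + 2 = 7

7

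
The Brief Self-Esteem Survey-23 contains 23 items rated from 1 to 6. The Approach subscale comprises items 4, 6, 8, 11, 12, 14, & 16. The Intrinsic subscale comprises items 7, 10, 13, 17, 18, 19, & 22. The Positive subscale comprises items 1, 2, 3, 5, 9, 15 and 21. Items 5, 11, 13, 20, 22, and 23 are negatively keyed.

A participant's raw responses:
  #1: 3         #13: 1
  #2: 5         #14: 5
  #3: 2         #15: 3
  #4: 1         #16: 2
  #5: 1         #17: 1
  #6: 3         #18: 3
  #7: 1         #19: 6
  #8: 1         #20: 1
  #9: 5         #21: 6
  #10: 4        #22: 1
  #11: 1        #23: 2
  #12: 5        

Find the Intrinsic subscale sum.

Intrinsic items: 7, 10, 13, 17, 18, 19, 22.
Of these, items 13 and 22 are negatively keyed; reverse-coded value = 7 − response.
  item 7: 1
  item 10: 4
  item 13: 7 − 1 = 6
  item 17: 1
  item 18: 3
  item 19: 6
  item 22: 7 − 1 = 6
Sum = 1 + 4 + 6 + 1 + 3 + 6 + 6 = 27

27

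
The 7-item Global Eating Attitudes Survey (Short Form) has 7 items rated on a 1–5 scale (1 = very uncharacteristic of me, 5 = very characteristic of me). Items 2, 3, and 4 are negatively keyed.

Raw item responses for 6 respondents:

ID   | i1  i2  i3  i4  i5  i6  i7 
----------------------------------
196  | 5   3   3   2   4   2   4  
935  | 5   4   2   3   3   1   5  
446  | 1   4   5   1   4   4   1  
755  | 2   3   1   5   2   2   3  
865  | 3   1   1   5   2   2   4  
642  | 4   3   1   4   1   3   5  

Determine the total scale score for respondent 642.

Respondent 642 raw: 4, 3, 1, 4, 1, 3, 5.
Reverse-coded (reversed = (1+5) − raw = 6 − raw):
  item 1: 4
  item 2: 6 − 3 = 3
  item 3: 6 − 1 = 5
  item 4: 6 − 4 = 2
  item 5: 1
  item 6: 3
  item 7: 5
Sum = 4 + 3 + 5 + 2 + 1 + 3 + 5 = 23

23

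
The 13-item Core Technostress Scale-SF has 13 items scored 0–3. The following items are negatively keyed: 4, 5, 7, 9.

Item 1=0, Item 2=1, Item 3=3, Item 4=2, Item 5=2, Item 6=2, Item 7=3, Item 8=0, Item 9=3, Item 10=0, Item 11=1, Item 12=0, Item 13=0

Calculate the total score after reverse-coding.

9

Negatively keyed items use 3 − raw:
  item 4: 3 − 2 = 1
  item 5: 3 − 2 = 1
  item 7: 3 − 3 = 0
  item 9: 3 − 3 = 0
After reverse-coding: 0, 1, 3, 1, 1, 2, 0, 0, 0, 0, 1, 0, 0
Total = 0 + 1 + 3 + 1 + 1 + 2 + 0 + 0 + 0 + 0 + 1 + 0 + 0 = 9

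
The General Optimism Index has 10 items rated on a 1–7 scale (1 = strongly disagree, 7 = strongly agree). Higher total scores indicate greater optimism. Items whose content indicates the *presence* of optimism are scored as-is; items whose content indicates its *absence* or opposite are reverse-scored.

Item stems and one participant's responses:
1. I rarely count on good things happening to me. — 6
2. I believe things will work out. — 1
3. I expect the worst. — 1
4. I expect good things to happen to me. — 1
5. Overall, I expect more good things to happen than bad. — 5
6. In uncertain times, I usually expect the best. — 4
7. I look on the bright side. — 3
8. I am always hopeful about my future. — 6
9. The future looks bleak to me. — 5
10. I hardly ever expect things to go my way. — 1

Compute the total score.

39

Items 1, 3, 9, 10 describe the absence/opposite of optimism → reverse-score.
reverse-coded value = 8 − response.
  item 1: 8 − 6 = 2
  item 2: 1
  item 3: 8 − 1 = 7
  item 4: 1
  item 5: 5
  item 6: 4
  item 7: 3
  item 8: 6
  item 9: 8 − 5 = 3
  item 10: 8 − 1 = 7
Total = 2 + 1 + 7 + 1 + 5 + 4 + 3 + 6 + 3 + 7 = 39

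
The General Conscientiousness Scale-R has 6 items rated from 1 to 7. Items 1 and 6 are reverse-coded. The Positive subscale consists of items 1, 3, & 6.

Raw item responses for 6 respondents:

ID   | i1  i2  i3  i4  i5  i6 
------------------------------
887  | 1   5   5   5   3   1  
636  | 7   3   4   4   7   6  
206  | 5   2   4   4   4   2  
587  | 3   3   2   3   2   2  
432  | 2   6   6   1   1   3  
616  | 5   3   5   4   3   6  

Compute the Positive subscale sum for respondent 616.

10

Respondent 616 raw: 5, 3, 5, 4, 3, 6.
Positive items: 1, 3, 6.
Reverse-coded (reversed = (1+7) − raw = 8 − raw):
  item 1: 8 − 5 = 3
  item 3: 5
  item 6: 8 − 6 = 2
Sum = 3 + 5 + 2 = 10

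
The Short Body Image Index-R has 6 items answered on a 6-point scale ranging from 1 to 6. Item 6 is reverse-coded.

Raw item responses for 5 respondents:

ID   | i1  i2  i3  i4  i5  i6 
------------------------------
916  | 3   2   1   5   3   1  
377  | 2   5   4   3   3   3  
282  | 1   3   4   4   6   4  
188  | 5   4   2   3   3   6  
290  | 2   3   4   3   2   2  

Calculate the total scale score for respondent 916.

Respondent 916 raw: 3, 2, 1, 5, 3, 1.
Reverse-coded (reversed = (1+6) − raw = 7 − raw):
  item 1: 3
  item 2: 2
  item 3: 1
  item 4: 5
  item 5: 3
  item 6: 7 − 1 = 6
Sum = 3 + 2 + 1 + 5 + 3 + 6 = 20

20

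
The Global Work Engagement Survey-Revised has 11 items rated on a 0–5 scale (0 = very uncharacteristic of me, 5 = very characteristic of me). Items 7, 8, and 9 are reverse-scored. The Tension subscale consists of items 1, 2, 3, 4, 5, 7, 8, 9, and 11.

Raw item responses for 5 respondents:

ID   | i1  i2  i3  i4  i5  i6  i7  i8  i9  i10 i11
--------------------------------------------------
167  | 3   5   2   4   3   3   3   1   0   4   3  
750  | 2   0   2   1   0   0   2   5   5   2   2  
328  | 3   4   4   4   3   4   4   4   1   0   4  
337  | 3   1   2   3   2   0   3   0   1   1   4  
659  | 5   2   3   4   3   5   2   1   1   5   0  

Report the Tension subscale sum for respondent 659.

28

Respondent 659 raw: 5, 2, 3, 4, 3, 5, 2, 1, 1, 5, 0.
Tension items: 1, 2, 3, 4, 5, 7, 8, 9, 11.
Reverse-coded (reverse-coded value = 5 − response):
  item 1: 5
  item 2: 2
  item 3: 3
  item 4: 4
  item 5: 3
  item 7: 5 − 2 = 3
  item 8: 5 − 1 = 4
  item 9: 5 − 1 = 4
  item 11: 0
Sum = 5 + 2 + 3 + 4 + 3 + 3 + 4 + 4 + 0 = 28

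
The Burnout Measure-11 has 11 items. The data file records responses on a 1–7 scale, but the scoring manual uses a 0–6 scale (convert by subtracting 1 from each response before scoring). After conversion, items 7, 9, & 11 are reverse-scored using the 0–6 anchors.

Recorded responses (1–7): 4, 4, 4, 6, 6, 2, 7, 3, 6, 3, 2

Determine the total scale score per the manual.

30

Convert to 0–6: 3, 3, 3, 5, 5, 1, 6, 2, 5, 2, 1
Reverse-coded (on a 0–6 scale, reversed = 6 − raw):
  item 7: 6 − 6 = 0
  item 9: 6 − 5 = 1
  item 11: 6 − 1 = 5
Scored: 3, 3, 3, 5, 5, 1, 0, 2, 1, 2, 5
Total = 30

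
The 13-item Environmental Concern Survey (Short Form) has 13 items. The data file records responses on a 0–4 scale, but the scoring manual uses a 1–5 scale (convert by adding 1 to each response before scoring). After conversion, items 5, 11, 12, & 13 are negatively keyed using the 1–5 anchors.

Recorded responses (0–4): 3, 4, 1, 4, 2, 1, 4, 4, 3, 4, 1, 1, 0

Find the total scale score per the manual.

Convert to 1–5: 4, 5, 2, 5, 3, 2, 5, 5, 4, 5, 2, 2, 1
Reverse-coded (reversed = (1+5) − raw = 6 − raw):
  item 5: 6 − 3 = 3
  item 11: 6 − 2 = 4
  item 12: 6 − 2 = 4
  item 13: 6 − 1 = 5
Scored: 4, 5, 2, 5, 3, 2, 5, 5, 4, 5, 4, 4, 5
Total = 53

53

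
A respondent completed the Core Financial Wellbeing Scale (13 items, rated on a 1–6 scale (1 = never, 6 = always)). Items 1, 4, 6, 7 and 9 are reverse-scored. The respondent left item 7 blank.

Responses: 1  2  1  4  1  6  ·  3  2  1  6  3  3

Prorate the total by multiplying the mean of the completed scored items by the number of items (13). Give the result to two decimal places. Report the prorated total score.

37.92

Reverse-coded (reverse-coded value = 7 − response):
  item 1: 7 − 1 = 6
  item 4: 7 − 4 = 3
  item 6: 7 − 6 = 1
  item 9: 7 − 2 = 5
Completed scored items (12 of 13): 6, 2, 1, 3, 1, 1, 3, 5, 1, 6, 3, 3; sum = 35.
Person mean = 35 / 12 ≈ 2.9167
Prorated total = (35 / 12) × 13 = 37.92 (to 2 dp)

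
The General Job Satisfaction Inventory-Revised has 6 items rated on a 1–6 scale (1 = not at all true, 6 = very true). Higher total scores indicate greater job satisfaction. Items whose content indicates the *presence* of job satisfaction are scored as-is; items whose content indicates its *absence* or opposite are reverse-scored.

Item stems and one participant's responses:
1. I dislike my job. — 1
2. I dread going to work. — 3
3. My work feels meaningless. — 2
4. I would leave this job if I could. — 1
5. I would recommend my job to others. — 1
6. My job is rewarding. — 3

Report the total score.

25

Items 1, 2, 3, 4 describe the absence/opposite of job satisfaction → reverse-score.
reversed = (1+6) − raw = 7 − raw.
  item 1: 7 − 1 = 6
  item 2: 7 − 3 = 4
  item 3: 7 − 2 = 5
  item 4: 7 − 1 = 6
  item 5: 1
  item 6: 3
Total = 6 + 4 + 5 + 6 + 1 + 3 = 25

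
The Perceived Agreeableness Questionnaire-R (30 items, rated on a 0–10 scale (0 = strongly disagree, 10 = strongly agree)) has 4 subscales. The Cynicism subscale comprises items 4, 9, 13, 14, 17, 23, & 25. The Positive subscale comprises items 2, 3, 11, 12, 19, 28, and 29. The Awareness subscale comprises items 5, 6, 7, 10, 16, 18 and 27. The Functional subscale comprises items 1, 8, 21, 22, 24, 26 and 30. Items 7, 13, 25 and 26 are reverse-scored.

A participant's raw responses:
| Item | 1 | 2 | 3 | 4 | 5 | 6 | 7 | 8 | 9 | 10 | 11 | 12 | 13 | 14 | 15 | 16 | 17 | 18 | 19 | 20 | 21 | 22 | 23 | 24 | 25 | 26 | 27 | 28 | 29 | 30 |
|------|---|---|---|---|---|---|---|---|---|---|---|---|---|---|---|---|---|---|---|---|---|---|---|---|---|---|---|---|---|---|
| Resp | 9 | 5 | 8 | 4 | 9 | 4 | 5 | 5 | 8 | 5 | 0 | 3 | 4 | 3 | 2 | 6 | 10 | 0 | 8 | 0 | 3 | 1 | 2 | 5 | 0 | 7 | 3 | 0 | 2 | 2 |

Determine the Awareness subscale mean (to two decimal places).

4.57

Awareness items: 5, 6, 7, 10, 16, 18, 27.
Of these, item 7 is reverse-scored; reversed = (0+10) − raw = 10 − raw.
  item 5: 9
  item 6: 4
  item 7: 10 − 5 = 5
  item 10: 5
  item 16: 6
  item 18: 0
  item 27: 3
Sum = 9 + 4 + 5 + 5 + 6 + 0 + 3 = 32
Mean = 32 / 7 = 4.57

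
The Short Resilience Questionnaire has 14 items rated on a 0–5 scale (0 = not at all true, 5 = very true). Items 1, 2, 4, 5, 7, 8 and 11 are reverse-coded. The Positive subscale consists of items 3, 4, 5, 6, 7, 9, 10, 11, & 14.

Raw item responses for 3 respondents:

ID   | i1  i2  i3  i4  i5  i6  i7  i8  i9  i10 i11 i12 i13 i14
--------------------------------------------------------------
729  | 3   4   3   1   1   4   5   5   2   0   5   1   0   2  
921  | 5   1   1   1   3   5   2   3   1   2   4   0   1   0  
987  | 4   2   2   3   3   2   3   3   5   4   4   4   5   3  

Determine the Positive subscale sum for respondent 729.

Respondent 729 raw: 3, 4, 3, 1, 1, 4, 5, 5, 2, 0, 5, 1, 0, 2.
Positive items: 3, 4, 5, 6, 7, 9, 10, 11, 14.
Reverse-coded (reverse-coded value = 5 − response):
  item 3: 3
  item 4: 5 − 1 = 4
  item 5: 5 − 1 = 4
  item 6: 4
  item 7: 5 − 5 = 0
  item 9: 2
  item 10: 0
  item 11: 5 − 5 = 0
  item 14: 2
Sum = 3 + 4 + 4 + 4 + 0 + 2 + 0 + 0 + 2 = 19

19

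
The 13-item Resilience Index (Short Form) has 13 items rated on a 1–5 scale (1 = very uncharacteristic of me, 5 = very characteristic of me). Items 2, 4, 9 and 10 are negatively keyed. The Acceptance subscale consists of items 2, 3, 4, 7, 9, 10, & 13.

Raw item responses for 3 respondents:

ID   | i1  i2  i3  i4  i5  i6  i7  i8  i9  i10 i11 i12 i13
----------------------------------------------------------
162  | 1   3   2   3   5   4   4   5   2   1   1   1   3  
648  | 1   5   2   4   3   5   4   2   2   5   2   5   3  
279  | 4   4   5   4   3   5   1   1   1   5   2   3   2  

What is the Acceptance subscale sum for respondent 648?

17

Respondent 648 raw: 1, 5, 2, 4, 3, 5, 4, 2, 2, 5, 2, 5, 3.
Acceptance items: 2, 3, 4, 7, 9, 10, 13.
Reverse-coded (reversed = (1+5) − raw = 6 − raw):
  item 2: 6 − 5 = 1
  item 3: 2
  item 4: 6 − 4 = 2
  item 7: 4
  item 9: 6 − 2 = 4
  item 10: 6 − 5 = 1
  item 13: 3
Sum = 1 + 2 + 2 + 4 + 4 + 1 + 3 = 17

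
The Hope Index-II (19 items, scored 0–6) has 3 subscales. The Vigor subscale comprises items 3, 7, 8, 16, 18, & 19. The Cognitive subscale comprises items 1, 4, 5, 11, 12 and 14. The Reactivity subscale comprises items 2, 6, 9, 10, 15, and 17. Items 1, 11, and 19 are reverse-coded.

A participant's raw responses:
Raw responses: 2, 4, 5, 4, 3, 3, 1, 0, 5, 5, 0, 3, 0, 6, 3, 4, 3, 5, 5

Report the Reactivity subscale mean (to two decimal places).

Reactivity items: 2, 6, 9, 10, 15, 17.
  item 2: 4
  item 6: 3
  item 9: 5
  item 10: 5
  item 15: 3
  item 17: 3
Sum = 4 + 3 + 5 + 5 + 3 + 3 = 23
Mean = 23 / 6 = 3.83

3.83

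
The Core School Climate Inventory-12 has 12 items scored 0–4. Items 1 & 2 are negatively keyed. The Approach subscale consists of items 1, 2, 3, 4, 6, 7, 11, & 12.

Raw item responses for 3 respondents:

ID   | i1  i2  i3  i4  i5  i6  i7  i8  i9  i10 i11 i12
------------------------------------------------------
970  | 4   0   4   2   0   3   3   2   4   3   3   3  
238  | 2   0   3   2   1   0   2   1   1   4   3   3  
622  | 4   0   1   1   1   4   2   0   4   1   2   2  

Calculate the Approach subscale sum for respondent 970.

Respondent 970 raw: 4, 0, 4, 2, 0, 3, 3, 2, 4, 3, 3, 3.
Approach items: 1, 2, 3, 4, 6, 7, 11, 12.
Reverse-coded (on a 0–4 scale, reversed = 4 − raw):
  item 1: 4 − 4 = 0
  item 2: 4 − 0 = 4
  item 3: 4
  item 4: 2
  item 6: 3
  item 7: 3
  item 11: 3
  item 12: 3
Sum = 0 + 4 + 4 + 2 + 3 + 3 + 3 + 3 = 22

22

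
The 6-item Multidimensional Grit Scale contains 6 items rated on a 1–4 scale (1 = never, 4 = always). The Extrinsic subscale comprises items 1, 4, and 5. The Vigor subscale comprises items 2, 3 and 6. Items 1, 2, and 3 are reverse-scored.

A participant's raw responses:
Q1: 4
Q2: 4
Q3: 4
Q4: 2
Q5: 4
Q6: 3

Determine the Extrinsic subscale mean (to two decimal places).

Extrinsic items: 1, 4, 5.
Of these, item 1 is reverse-scored; reverse-coded value = 5 − response.
  item 1: 5 − 4 = 1
  item 4: 2
  item 5: 4
Sum = 1 + 2 + 4 = 7
Mean = 7 / 3 = 2.33

2.33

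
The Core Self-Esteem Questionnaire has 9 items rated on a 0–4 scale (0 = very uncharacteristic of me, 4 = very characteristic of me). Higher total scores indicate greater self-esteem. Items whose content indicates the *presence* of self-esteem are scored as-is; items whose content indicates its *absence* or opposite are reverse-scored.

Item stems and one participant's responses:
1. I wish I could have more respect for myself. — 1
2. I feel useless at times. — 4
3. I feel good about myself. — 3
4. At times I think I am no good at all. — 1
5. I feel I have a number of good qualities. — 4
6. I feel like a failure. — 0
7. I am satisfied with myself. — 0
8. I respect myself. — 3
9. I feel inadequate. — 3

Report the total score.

Items 1, 2, 4, 6, 9 describe the absence/opposite of self-esteem → reverse-score.
reverse-coded value = 4 − response.
  item 1: 4 − 1 = 3
  item 2: 4 − 4 = 0
  item 3: 3
  item 4: 4 − 1 = 3
  item 5: 4
  item 6: 4 − 0 = 4
  item 7: 0
  item 8: 3
  item 9: 4 − 3 = 1
Total = 3 + 0 + 3 + 3 + 4 + 4 + 0 + 3 + 1 = 21

21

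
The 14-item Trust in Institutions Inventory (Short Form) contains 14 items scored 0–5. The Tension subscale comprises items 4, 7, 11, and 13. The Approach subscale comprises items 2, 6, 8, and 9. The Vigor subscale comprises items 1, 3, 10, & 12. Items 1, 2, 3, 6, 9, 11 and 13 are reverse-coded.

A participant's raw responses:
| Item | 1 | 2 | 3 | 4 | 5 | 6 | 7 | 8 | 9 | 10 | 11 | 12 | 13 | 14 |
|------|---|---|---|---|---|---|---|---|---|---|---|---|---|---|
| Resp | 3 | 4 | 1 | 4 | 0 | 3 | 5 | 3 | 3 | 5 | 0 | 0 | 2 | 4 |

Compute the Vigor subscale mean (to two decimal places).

Vigor items: 1, 3, 10, 12.
Of these, items 1 & 3 are reverse-coded; reverse-coded value = 5 − response.
  item 1: 5 − 3 = 2
  item 3: 5 − 1 = 4
  item 10: 5
  item 12: 0
Sum = 2 + 4 + 5 + 0 = 11
Mean = 11 / 4 = 2.75

2.75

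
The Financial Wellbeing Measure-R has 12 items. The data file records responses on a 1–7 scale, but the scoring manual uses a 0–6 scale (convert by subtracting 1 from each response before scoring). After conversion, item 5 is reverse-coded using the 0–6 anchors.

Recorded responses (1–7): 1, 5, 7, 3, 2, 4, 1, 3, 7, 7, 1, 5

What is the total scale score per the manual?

Convert to 0–6: 0, 4, 6, 2, 1, 3, 0, 2, 6, 6, 0, 4
Reverse-coded (reversed = (0+6) − raw = 6 − raw):
  item 5: 6 − 1 = 5
Scored: 0, 4, 6, 2, 5, 3, 0, 2, 6, 6, 0, 4
Total = 38

38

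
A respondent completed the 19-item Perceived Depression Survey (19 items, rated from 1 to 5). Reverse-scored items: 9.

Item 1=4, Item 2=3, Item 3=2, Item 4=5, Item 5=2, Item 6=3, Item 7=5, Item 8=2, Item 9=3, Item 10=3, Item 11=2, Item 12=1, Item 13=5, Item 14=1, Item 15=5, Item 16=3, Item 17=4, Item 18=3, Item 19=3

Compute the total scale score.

59

Raw sum = 59. Reverse-scored items: 9; their raw sum = 3.
Each reversal replaces raw with 6 − raw, changing the total by 6 − 2·raw per item.
Total = 59 + 1·6 − 2·3 = 59 + 6 − 6 = 59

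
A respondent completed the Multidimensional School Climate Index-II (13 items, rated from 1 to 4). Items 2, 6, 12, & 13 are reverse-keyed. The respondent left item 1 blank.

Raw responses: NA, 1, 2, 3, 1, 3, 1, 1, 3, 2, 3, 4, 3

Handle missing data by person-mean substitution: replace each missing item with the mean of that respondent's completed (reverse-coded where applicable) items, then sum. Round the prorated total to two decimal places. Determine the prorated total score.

27.08

Reverse-coded (on a 1–4 scale, reversed = 5 − raw):
  item 2: 5 − 1 = 4
  item 6: 5 − 3 = 2
  item 12: 5 − 4 = 1
  item 13: 5 − 3 = 2
Completed scored items (12 of 13): 4, 2, 3, 1, 2, 1, 1, 3, 2, 3, 1, 2; sum = 25.
Person mean = 25 / 12 ≈ 2.0833
Prorated total = (25 / 12) × 13 = 27.08 (to 2 dp)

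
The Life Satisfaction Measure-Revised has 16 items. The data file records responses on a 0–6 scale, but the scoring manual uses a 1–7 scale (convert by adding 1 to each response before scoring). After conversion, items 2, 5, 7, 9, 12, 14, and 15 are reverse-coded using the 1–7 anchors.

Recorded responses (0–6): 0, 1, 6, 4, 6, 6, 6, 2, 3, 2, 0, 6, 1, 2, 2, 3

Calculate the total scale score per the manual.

56

Convert to 1–7: 1, 2, 7, 5, 7, 7, 7, 3, 4, 3, 1, 7, 2, 3, 3, 4
Reverse-coded (on a 1–7 scale, reversed = 8 − raw):
  item 2: 8 − 2 = 6
  item 5: 8 − 7 = 1
  item 7: 8 − 7 = 1
  item 9: 8 − 4 = 4
  item 12: 8 − 7 = 1
  item 14: 8 − 3 = 5
  item 15: 8 − 3 = 5
Scored: 1, 6, 7, 5, 1, 7, 1, 3, 4, 3, 1, 1, 2, 5, 5, 4
Total = 56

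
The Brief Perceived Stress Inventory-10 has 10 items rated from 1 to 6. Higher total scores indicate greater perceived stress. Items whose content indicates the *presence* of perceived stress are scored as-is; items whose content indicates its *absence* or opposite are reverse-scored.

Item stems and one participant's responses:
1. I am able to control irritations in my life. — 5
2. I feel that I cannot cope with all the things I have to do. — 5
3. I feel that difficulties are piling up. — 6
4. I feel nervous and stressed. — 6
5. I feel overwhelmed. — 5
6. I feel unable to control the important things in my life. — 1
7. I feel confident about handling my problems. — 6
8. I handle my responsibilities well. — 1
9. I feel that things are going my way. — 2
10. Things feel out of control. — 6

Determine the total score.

43

Items 1, 7, 8, 9 describe the absence/opposite of perceived stress → reverse-score.
on a 1–6 scale, reversed = 7 − raw.
  item 1: 7 − 5 = 2
  item 2: 5
  item 3: 6
  item 4: 6
  item 5: 5
  item 6: 1
  item 7: 7 − 6 = 1
  item 8: 7 − 1 = 6
  item 9: 7 − 2 = 5
  item 10: 6
Total = 2 + 5 + 6 + 6 + 5 + 1 + 1 + 6 + 5 + 6 = 43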